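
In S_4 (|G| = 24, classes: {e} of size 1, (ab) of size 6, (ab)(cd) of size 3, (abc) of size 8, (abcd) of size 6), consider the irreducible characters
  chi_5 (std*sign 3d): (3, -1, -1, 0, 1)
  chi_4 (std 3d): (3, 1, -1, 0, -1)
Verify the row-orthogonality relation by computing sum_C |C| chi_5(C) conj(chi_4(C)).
Sum = 0; so <chi_5, chi_4> = 0 (distinct irreducibles are orthogonal).

Proof sketch: Compute term by term over conjugacy classes (|C| * chi_5(C) * conj(chi_4(C))):
  1*(3)*conj(3) + 6*(-1)*conj(1) + 3*(-1)*conj(-1) + 8*(0)*conj(0) + 6*(1)*conj(-1)
  = (9) + (-6) + (3) + (0) + (-6)
  = 0.
Dividing by |G| = 24 gives 0/24 = 0, matching the row-orthogonality relation <chi_5, chi_4> = [chi_5 = chi_4].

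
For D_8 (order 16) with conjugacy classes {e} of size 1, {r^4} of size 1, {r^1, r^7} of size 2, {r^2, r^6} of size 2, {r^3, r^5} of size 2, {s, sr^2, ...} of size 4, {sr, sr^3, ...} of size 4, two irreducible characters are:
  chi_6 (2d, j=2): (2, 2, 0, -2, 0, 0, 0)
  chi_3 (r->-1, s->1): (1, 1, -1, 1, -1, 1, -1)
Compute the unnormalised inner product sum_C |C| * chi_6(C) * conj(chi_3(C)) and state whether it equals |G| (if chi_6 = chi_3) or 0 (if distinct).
Sum = 0; so <chi_6, chi_3> = 0 (distinct irreducibles are orthogonal).

Reasoning: Compute term by term over conjugacy classes (|C| * chi_6(C) * conj(chi_3(C))):
  1*(2)*conj(1) + 1*(2)*conj(1) + 2*(0)*conj(-1) + 2*(-2)*conj(1) + 2*(0)*conj(-1) + 4*(0)*conj(1) + 4*(0)*conj(-1)
  = (2) + (2) + (0) + (-4) + (0) + (0) + (0)
  = 0.
Dividing by |G| = 16 gives 0/16 = 0, matching the row-orthogonality relation <chi_6, chi_3> = [chi_6 = chi_3].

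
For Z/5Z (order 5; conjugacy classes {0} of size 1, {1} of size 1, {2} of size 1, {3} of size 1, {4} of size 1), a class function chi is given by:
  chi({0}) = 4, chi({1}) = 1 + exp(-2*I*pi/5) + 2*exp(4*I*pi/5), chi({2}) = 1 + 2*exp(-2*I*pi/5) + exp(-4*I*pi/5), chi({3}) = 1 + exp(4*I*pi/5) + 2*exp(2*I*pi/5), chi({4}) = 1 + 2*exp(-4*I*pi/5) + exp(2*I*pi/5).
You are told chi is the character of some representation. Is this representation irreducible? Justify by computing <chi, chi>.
Not irreducible (reducible): <chi, chi> = 6 > 1.

Why: <chi, chi> = (1/|G|) sum_C |C| * |chi(C)|^2 = (1/5)[1*|4|^2 + 1*|1 + exp(-2*I*pi/5) + 2*exp(4*I*pi/5)|^2 + 1*|1 + 2*exp(-2*I*pi/5) + exp(-4*I*pi/5)|^2 + 1*|1 + exp(4*I*pi/5) + 2*exp(2*I*pi/5)|^2 + 1*|1 + 2*exp(-4*I*pi/5) + exp(2*I*pi/5)|^2]
  = (1/5)[(16) + (6 + 4*exp(-4*I*pi/5) + exp(-2*I*pi/5) + exp(2*I*pi/5) + 4*exp(4*I*pi/5)) + (6 + 4*exp(-2*I*pi/5) + exp(-4*I*pi/5) + exp(4*I*pi/5) + 4*exp(2*I*pi/5)) + (6 + 4*exp(-2*I*pi/5) + exp(-4*I*pi/5) + exp(4*I*pi/5) + 4*exp(2*I*pi/5)) + (6 + 4*exp(-4*I*pi/5) + exp(-2*I*pi/5) + exp(2*I*pi/5) + 4*exp(4*I*pi/5))] = 30/5 = 6.
(Exp terms are combined using exp(i*s)*conj(exp(i*t)) = exp(i*(s-t)), and sums of them are collapsed using the identity that for every m > 1 the m distinct m-th roots of unity sum to 0, e.g. 1 + exp(2*I*pi/3) + exp(-2*I*pi/3) = 0.)
A character is irreducible iff <chi, chi> = 1, so this representation is reducible.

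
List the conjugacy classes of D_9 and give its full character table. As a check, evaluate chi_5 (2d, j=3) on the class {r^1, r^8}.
Conjugacy classes: {e} of size 1, {r^1, r^8} of size 2, {r^2, r^7} of size 2, {r^3, r^6} of size 2, {r^4, r^5} of size 2, {s, sr, ..., sr^8} of size 9.
Character table:
  irrep \ class              {e} (size 1)  {r^1, r^8} (size 2)  {r^2, r^7} (size 2)  {r^3, r^6} (size 2)  {r^4, r^5} (size 2)  {s, sr, ..., sr^8} (size 9)
  chi_1 (triv)               1             1                    1                    1                    1                    1                          
  chi_2 (sign: r->1, s->-1)  1             1                    1                    1                    1                    -1                         
  chi_3 (2d, j=1)            2             2*cos(2*pi/9)        2*cos(4*pi/9)        -1                   -2*cos(pi/9)         0                          
  chi_4 (2d, j=2)            2             2*cos(4*pi/9)        -2*cos(pi/9)         -1                   2*cos(2*pi/9)        0                          
  chi_5 (2d, j=3)            2             -1                   -1                   2                    -1                   0                          
  chi_6 (2d, j=4)            2             -2*cos(pi/9)         2*cos(2*pi/9)        -1                   2*cos(4*pi/9)        0                          

Spot check: chi_5 (2d, j=3) on {r^1, r^8} = -1.

Explanation: D_9 has order 2*9 = 18 with 6 conjugacy classes, hence 6 irreducibles. Sum of squared dims 1 + 1 + 4 + 4 + 4 + 4 = 18 = |G|. Linear characters come from the abelianisation; the 2-dimensional irreps have character r^k -> 2*cos(2*pi*j*k/9), reflections -> 0.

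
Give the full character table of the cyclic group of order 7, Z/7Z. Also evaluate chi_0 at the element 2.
Character table of Z/7Z (irreps indexed chi_0,...,chi_6 with chi_k(m) = zeta_7^(k*m), zeta_7 = exp(2*pi*i/7)):
  irrep \ class  {0} (size 1)  {1} (size 1)    {2} (size 1)    {3} (size 1)    {4} (size 1)    {5} (size 1)    {6} (size 1)  
  chi_0          1             1               1               1               1               1               1             
  chi_1          1             exp(2*I*pi/7)   exp(4*I*pi/7)   exp(6*I*pi/7)   exp(-6*I*pi/7)  exp(-4*I*pi/7)  exp(-2*I*pi/7)
  chi_2          1             exp(4*I*pi/7)   exp(-6*I*pi/7)  exp(-2*I*pi/7)  exp(2*I*pi/7)   exp(6*I*pi/7)   exp(-4*I*pi/7)
  chi_3          1             exp(6*I*pi/7)   exp(-2*I*pi/7)  exp(4*I*pi/7)   exp(-4*I*pi/7)  exp(2*I*pi/7)   exp(-6*I*pi/7)
  chi_4          1             exp(-6*I*pi/7)  exp(2*I*pi/7)   exp(-4*I*pi/7)  exp(4*I*pi/7)   exp(-2*I*pi/7)  exp(6*I*pi/7) 
  chi_5          1             exp(-4*I*pi/7)  exp(6*I*pi/7)   exp(2*I*pi/7)   exp(-2*I*pi/7)  exp(-6*I*pi/7)  exp(4*I*pi/7) 
  chi_6          1             exp(-2*I*pi/7)  exp(-4*I*pi/7)  exp(-6*I*pi/7)  exp(6*I*pi/7)   exp(4*I*pi/7)   exp(2*I*pi/7) 

Spot check: chi_0(2) = zeta_7^(0*2) = zeta_7^0 = 1.

Reasoning: Z/7Z is abelian, so all 7 irreducible complex representations are 1-dimensional. They are given by chi_k(m) = zeta_7^(k*m) for k = 0,...,6. Row orthogonality: sum_m chi_k(m) conj(chi_l(m)) = 7 * [k = l].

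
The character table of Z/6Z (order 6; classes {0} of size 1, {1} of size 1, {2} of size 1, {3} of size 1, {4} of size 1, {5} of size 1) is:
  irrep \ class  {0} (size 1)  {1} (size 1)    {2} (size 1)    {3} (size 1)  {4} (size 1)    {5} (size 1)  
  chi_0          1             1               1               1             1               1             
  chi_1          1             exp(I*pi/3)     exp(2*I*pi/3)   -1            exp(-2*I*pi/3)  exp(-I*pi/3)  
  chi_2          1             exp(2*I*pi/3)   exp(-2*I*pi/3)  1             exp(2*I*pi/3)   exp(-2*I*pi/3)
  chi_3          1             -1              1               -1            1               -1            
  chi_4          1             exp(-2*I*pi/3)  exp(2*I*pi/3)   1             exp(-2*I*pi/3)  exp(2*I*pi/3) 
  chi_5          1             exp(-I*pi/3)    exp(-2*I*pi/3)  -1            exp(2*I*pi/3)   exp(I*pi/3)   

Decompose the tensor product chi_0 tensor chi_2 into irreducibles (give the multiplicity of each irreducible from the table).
chi_0 tensor chi_2 = chi_2 (all other irreducibles have multiplicity 0).

The character of a tensor product is the pointwise product (chi_0 * chi_2)(C) = chi_0(C) * chi_2(C):
  {0}: (1)*(1), {1}: (1)*(exp(2*I*pi/3)), {2}: (1)*(exp(-2*I*pi/3)), {3}: (1)*(1), {4}: (1)*(exp(2*I*pi/3)), {5}: (1)*(exp(-2*I*pi/3))
so (chi_0 * chi_2) takes values
  {0} -> 1, {1} -> exp(2*I*pi/3), {2} -> exp(-2*I*pi/3), {3} -> 1, {4} -> exp(2*I*pi/3), {5} -> exp(-2*I*pi/3).
Now take the inner product of this character with each irreducible chi from the table, <chi_0*chi_2, chi> = (1/6) sum_C |C| (chi_0*chi_2)(C) conj(chi(C)):
  <chi_0*chi_2, chi_0> = (1/6)[1*(1)*conj(1) + 1*(exp(2*I*pi/3))*conj(1) + 1*(exp(-2*I*pi/3))*conj(1) + 1*(1)*conj(1) + 1*(exp(2*I*pi/3))*conj(1) + 1*(exp(-2*I*pi/3))*conj(1)]
      = (1/6)[(1) + (exp(2*I*pi/3)) + (exp(-2*I*pi/3)) + (1) + (exp(2*I*pi/3)) + (exp(-2*I*pi/3))] = 0/6 = 0
  <chi_0*chi_2, chi_1> = (1/6)[1*(1)*conj(1) + 1*(exp(2*I*pi/3))*conj(exp(I*pi/3)) + 1*(exp(-2*I*pi/3))*conj(exp(2*I*pi/3)) + 1*(1)*conj(-1) + 1*(exp(2*I*pi/3))*conj(exp(-2*I*pi/3)) + 1*(exp(-2*I*pi/3))*conj(exp(-I*pi/3))]
      = (1/6)[(1) + (exp(I*pi/3)) + (exp(2*I*pi/3)) + (-1) + (exp(-2*I*pi/3)) + (exp(-I*pi/3))] = 0/6 = 0
  <chi_0*chi_2, chi_2> = (1/6)[1*(1)*conj(1) + 1*(exp(2*I*pi/3))*conj(exp(2*I*pi/3)) + 1*(exp(-2*I*pi/3))*conj(exp(-2*I*pi/3)) + 1*(1)*conj(1) + 1*(exp(2*I*pi/3))*conj(exp(2*I*pi/3)) + 1*(exp(-2*I*pi/3))*conj(exp(-2*I*pi/3))]
      = (1/6)[(1) + (1) + (1) + (1) + (1) + (1)] = 6/6 = 1
  <chi_0*chi_2, chi_3> = (1/6)[1*(1)*conj(1) + 1*(exp(2*I*pi/3))*conj(-1) + 1*(exp(-2*I*pi/3))*conj(1) + 1*(1)*conj(-1) + 1*(exp(2*I*pi/3))*conj(1) + 1*(exp(-2*I*pi/3))*conj(-1)]
      = (1/6)[(1) + (-exp(2*I*pi/3)) + (exp(-2*I*pi/3)) + (-1) + (exp(2*I*pi/3)) + (-exp(-2*I*pi/3))] = 0/6 = 0
  <chi_0*chi_2, chi_4> = (1/6)[1*(1)*conj(1) + 1*(exp(2*I*pi/3))*conj(exp(-2*I*pi/3)) + 1*(exp(-2*I*pi/3))*conj(exp(2*I*pi/3)) + 1*(1)*conj(1) + 1*(exp(2*I*pi/3))*conj(exp(-2*I*pi/3)) + 1*(exp(-2*I*pi/3))*conj(exp(2*I*pi/3))]
      = (1/6)[(1) + (exp(-2*I*pi/3)) + (exp(2*I*pi/3)) + (1) + (exp(-2*I*pi/3)) + (exp(2*I*pi/3))] = 0/6 = 0
  <chi_0*chi_2, chi_5> = (1/6)[1*(1)*conj(1) + 1*(exp(2*I*pi/3))*conj(exp(-I*pi/3)) + 1*(exp(-2*I*pi/3))*conj(exp(-2*I*pi/3)) + 1*(1)*conj(-1) + 1*(exp(2*I*pi/3))*conj(exp(2*I*pi/3)) + 1*(exp(-2*I*pi/3))*conj(exp(I*pi/3))]
      = (1/6)[(1) + (-1) + (1) + (-1) + (1) + (-1)] = 0/6 = 0
(Exp terms are combined using exp(i*s)*conj(exp(i*t)) = exp(i*(s-t)), and sums of them are collapsed using the identity that for every m > 1 the m distinct m-th roots of unity sum to 0, e.g. 1 + exp(2*I*pi/3) + exp(-2*I*pi/3) = 0.)
Hence the multiplicities are chi_2: 1. Dimension check: dim(chi_0)*dim(chi_2) = 1*1 = 1 and sum (mult * dim) = 1*1 = 1.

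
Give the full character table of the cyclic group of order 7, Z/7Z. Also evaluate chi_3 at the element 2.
Character table of Z/7Z (irreps indexed chi_0,...,chi_6 with chi_k(m) = zeta_7^(k*m), zeta_7 = exp(2*pi*i/7)):
  irrep \ class  {0} (size 1)  {1} (size 1)    {2} (size 1)    {3} (size 1)    {4} (size 1)    {5} (size 1)    {6} (size 1)  
  chi_0          1             1               1               1               1               1               1             
  chi_1          1             exp(2*I*pi/7)   exp(4*I*pi/7)   exp(6*I*pi/7)   exp(-6*I*pi/7)  exp(-4*I*pi/7)  exp(-2*I*pi/7)
  chi_2          1             exp(4*I*pi/7)   exp(-6*I*pi/7)  exp(-2*I*pi/7)  exp(2*I*pi/7)   exp(6*I*pi/7)   exp(-4*I*pi/7)
  chi_3          1             exp(6*I*pi/7)   exp(-2*I*pi/7)  exp(4*I*pi/7)   exp(-4*I*pi/7)  exp(2*I*pi/7)   exp(-6*I*pi/7)
  chi_4          1             exp(-6*I*pi/7)  exp(2*I*pi/7)   exp(-4*I*pi/7)  exp(4*I*pi/7)   exp(-2*I*pi/7)  exp(6*I*pi/7) 
  chi_5          1             exp(-4*I*pi/7)  exp(6*I*pi/7)   exp(2*I*pi/7)   exp(-2*I*pi/7)  exp(-6*I*pi/7)  exp(4*I*pi/7) 
  chi_6          1             exp(-2*I*pi/7)  exp(-4*I*pi/7)  exp(-6*I*pi/7)  exp(6*I*pi/7)   exp(4*I*pi/7)   exp(2*I*pi/7) 

Spot check: chi_3(2) = zeta_7^(3*2) = zeta_7^6 = exp(-2*I*pi/7).

Proof sketch: Z/7Z is abelian, so all 7 irreducible complex representations are 1-dimensional. They are given by chi_k(m) = zeta_7^(k*m) for k = 0,...,6. Row orthogonality: sum_m chi_k(m) conj(chi_l(m)) = 7 * [k = l].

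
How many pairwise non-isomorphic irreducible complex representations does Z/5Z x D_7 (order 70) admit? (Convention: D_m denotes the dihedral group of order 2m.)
25

Why: The number of irreducible complex representations of a finite group equals its number of conjugacy classes. For a direct product, #classes(G x H) = #classes(G) * #classes(H). Z/5Z has 5 classes (abelian), D_7 has 5 classes, so 5 * 5 = 25, so Z/5Z x D_7 (order 70) has exactly 25 irreducible complex representations.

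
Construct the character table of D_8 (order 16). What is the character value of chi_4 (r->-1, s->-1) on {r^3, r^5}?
Conjugacy classes: {e} of size 1, {r^4} of size 1, {r^1, r^7} of size 2, {r^2, r^6} of size 2, {r^3, r^5} of size 2, {s, sr^2, ...} of size 4, {sr, sr^3, ...} of size 4.
Character table:
  irrep \ class              {e} (size 1)  {r^4} (size 1)  {r^1, r^7} (size 2)  {r^2, r^6} (size 2)  {r^3, r^5} (size 2)  {s, sr^2, ...} (size 4)  {sr, sr^3, ...} (size 4)
  chi_1 (triv)               1             1               1                    1                    1                    1                        1                       
  chi_2 (sign: r->1, s->-1)  1             1               1                    1                    1                    -1                       -1                      
  chi_3 (r->-1, s->1)        1             1               -1                   1                    -1                   1                        -1                      
  chi_4 (r->-1, s->-1)       1             1               -1                   1                    -1                   -1                       1                       
  chi_5 (2d, j=1)            2             -2              sqrt(2)              0                    -sqrt(2)             0                        0                       
  chi_6 (2d, j=2)            2             2               0                    -2                   0                    0                        0                       
  chi_7 (2d, j=3)            2             -2              -sqrt(2)             0                    sqrt(2)              0                        0                       

Spot check: chi_4 (r->-1, s->-1) on {r^3, r^5} = -1.

D_8 has order 2*8 = 16 with 7 conjugacy classes, hence 7 irreducibles. Sum of squared dims 1 + 1 + 1 + 1 + 4 + 4 + 4 = 16 = |G|. Linear characters come from the abelianisation; the 2-dimensional irreps have character r^k -> 2*cos(2*pi*j*k/8), reflections -> 0.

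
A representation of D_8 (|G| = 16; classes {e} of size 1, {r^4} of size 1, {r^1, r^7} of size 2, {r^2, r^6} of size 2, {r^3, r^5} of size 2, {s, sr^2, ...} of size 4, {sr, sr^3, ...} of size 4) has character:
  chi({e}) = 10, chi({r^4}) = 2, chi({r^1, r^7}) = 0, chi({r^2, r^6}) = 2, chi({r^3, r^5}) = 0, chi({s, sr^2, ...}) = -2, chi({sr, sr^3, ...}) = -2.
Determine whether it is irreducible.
Not irreducible (reducible): <chi, chi> = 9 > 1.

Derivation: <chi, chi> = (1/|G|) sum_C |C| * |chi(C)|^2 = (1/16)[1*|10|^2 + 1*|2|^2 + 2*|0|^2 + 2*|2|^2 + 2*|0|^2 + 4*|-2|^2 + 4*|-2|^2]
  = (1/16)[(100) + (4) + (0) + (8) + (0) + (16) + (16)] = 144/16 = 9.
A character is irreducible iff <chi, chi> = 1, so this representation is reducible.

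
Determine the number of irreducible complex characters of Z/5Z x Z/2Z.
10

Why: The number of irreducible complex representations of a finite group equals its number of conjugacy classes. Z/5Z x Z/2Z is abelian of order 10, so every element is its own conjugacy class: 10 classes, so Z/5Z x Z/2Z (order 10) has exactly 10 irreducible complex representations.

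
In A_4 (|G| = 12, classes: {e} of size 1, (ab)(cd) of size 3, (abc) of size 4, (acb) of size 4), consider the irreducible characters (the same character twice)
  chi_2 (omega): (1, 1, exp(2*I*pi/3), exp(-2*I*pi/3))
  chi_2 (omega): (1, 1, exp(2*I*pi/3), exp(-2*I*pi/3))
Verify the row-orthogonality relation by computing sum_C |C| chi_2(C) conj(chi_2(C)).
Sum = 12 = |G| = 12; so <chi_2, chi_2> = 1 (norm-1 confirms irreducibility).

Why: Compute term by term over conjugacy classes (|C| * chi_2(C) * conj(chi_2(C))):
  1*(1)*conj(1) + 3*(1)*conj(1) + 4*(exp(2*I*pi/3))*conj(exp(2*I*pi/3)) + 4*(exp(-2*I*pi/3))*conj(exp(-2*I*pi/3))
  = (1) + (3) + (4) + (4)
  = 12.
(Exp terms are combined using exp(i*s)*conj(exp(i*t)) = exp(i*(s-t)), and sums of them are collapsed using the identity that for every m > 1 the m distinct m-th roots of unity sum to 0, e.g. 1 + exp(2*I*pi/3) + exp(-2*I*pi/3) = 0.)
Dividing by |G| = 12 gives 12/12 = 1, matching the row-orthogonality relation <chi_2, chi_2> = [chi_2 = chi_2].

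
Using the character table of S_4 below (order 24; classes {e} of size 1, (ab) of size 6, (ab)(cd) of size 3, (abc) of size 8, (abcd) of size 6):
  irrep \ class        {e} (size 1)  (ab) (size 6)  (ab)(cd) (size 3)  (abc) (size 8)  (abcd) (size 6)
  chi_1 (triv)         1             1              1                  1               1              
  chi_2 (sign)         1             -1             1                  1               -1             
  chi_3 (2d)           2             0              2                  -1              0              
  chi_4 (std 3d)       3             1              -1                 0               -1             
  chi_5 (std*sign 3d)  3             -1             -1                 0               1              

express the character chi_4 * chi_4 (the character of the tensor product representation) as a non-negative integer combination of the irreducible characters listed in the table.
chi_4 tensor chi_4 = chi_1 + chi_3 + chi_4 + chi_5 (all other irreducibles have multiplicity 0).

Proof sketch: The character of a tensor product is the pointwise product (chi_4 * chi_4)(C) = chi_4(C) * chi_4(C):
  {e}: (3)*(3), (ab): (1)*(1), (ab)(cd): (-1)*(-1), (abc): (0)*(0), (abcd): (-1)*(-1)
so (chi_4 * chi_4) takes values
  {e} -> 9, (ab) -> 1, (ab)(cd) -> 1, (abc) -> 0, (abcd) -> 1.
Now take the inner product of this character with each irreducible chi from the table, <chi_4*chi_4, chi> = (1/24) sum_C |C| (chi_4*chi_4)(C) conj(chi(C)):
  <chi_4*chi_4, chi_1> = (1/24)[1*(9)*conj(1) + 6*(1)*conj(1) + 3*(1)*conj(1) + 8*(0)*conj(1) + 6*(1)*conj(1)]
      = (1/24)[(9) + (6) + (3) + (0) + (6)] = 24/24 = 1
  <chi_4*chi_4, chi_2> = (1/24)[1*(9)*conj(1) + 6*(1)*conj(-1) + 3*(1)*conj(1) + 8*(0)*conj(1) + 6*(1)*conj(-1)]
      = (1/24)[(9) + (-6) + (3) + (0) + (-6)] = 0/24 = 0
  <chi_4*chi_4, chi_3> = (1/24)[1*(9)*conj(2) + 6*(1)*conj(0) + 3*(1)*conj(2) + 8*(0)*conj(-1) + 6*(1)*conj(0)]
      = (1/24)[(18) + (0) + (6) + (0) + (0)] = 24/24 = 1
  <chi_4*chi_4, chi_4> = (1/24)[1*(9)*conj(3) + 6*(1)*conj(1) + 3*(1)*conj(-1) + 8*(0)*conj(0) + 6*(1)*conj(-1)]
      = (1/24)[(27) + (6) + (-3) + (0) + (-6)] = 24/24 = 1
  <chi_4*chi_4, chi_5> = (1/24)[1*(9)*conj(3) + 6*(1)*conj(-1) + 3*(1)*conj(-1) + 8*(0)*conj(0) + 6*(1)*conj(1)]
      = (1/24)[(27) + (-6) + (-3) + (0) + (6)] = 24/24 = 1
Hence the multiplicities are chi_1: 1, chi_3: 1, chi_4: 1, chi_5: 1. Dimension check: dim(chi_4)*dim(chi_4) = 3*3 = 9 and sum (mult * dim) = 1*1 + 1*2 + 1*3 + 1*3 = 9.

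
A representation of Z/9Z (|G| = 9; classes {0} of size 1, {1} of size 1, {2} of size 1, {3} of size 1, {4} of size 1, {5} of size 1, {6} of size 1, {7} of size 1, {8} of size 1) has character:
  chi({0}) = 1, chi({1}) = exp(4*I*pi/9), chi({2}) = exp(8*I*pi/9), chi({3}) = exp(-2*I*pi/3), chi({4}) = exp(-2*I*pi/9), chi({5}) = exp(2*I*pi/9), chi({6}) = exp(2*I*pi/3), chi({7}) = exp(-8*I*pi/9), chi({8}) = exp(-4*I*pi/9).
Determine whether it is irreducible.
Irreducible: <chi, chi> = 1.

Reasoning: <chi, chi> = (1/|G|) sum_C |C| * |chi(C)|^2 = (1/9)[1*|1|^2 + 1*|exp(4*I*pi/9)|^2 + 1*|exp(8*I*pi/9)|^2 + 1*|exp(-2*I*pi/3)|^2 + 1*|exp(-2*I*pi/9)|^2 + 1*|exp(2*I*pi/9)|^2 + 1*|exp(2*I*pi/3)|^2 + 1*|exp(-8*I*pi/9)|^2 + 1*|exp(-4*I*pi/9)|^2]
  = (1/9)[(1) + (1) + (1) + (1) + (1) + (1) + (1) + (1) + (1)] = 9/9 = 1.
(Exp terms are combined using exp(i*s)*conj(exp(i*t)) = exp(i*(s-t)), and sums of them are collapsed using the identity that for every m > 1 the m distinct m-th roots of unity sum to 0, e.g. 1 + exp(2*I*pi/3) + exp(-2*I*pi/3) = 0.)
A character is irreducible iff <chi, chi> = 1, so this representation is irreducible.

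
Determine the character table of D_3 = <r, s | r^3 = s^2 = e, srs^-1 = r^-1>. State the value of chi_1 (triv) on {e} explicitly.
Conjugacy classes: {e} of size 1, {r^1, r^2} of size 2, {s, sr, ..., sr^2} of size 3.
Character table:
  irrep \ class              {e} (size 1)  {r^1, r^2} (size 2)  {s, sr, ..., sr^2} (size 3)
  chi_1 (triv)               1             1                    1                          
  chi_2 (sign: r->1, s->-1)  1             1                    -1                         
  chi_3 (2d, j=1)            2             -1                   0                          

Spot check: chi_1 (triv) on {e} = 1.

Proof sketch: D_3 has order 2*3 = 6 with 3 conjugacy classes, hence 3 irreducibles. Sum of squared dims 1 + 1 + 4 = 6 = |G|. Linear characters come from the abelianisation; the 2-dimensional irreps have character r^k -> 2*cos(2*pi*j*k/3), reflections -> 0.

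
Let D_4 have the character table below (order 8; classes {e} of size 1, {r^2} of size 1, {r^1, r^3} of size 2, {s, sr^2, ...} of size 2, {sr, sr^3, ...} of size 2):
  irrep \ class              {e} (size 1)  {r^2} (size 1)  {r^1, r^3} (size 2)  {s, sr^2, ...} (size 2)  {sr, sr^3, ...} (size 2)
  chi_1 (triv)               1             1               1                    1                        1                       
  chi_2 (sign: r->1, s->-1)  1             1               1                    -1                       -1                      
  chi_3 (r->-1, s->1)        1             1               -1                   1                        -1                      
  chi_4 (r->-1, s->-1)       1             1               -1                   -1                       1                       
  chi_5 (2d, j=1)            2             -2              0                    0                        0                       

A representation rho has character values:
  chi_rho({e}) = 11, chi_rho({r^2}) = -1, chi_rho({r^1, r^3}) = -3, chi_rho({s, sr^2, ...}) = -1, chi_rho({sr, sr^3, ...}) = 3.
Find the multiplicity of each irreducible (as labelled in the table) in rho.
Multiplicities: chi_1: 1, chi_2: 0, chi_3: 1, chi_4: 3, chi_5: 3.

Justification: Use <chi_rho, chi> = (1/|G|) sum_C |C| * chi_rho(C) * conj(chi(C)) with |G| = 8 for each irreducible chi in the table:
  <chi_rho, chi_1> = (1/8)[1*(11)*conj(1) + 1*(-1)*conj(1) + 2*(-3)*conj(1) + 2*(-1)*conj(1) + 2*(3)*conj(1)]
      = (1/8)[(11) + (-1) + (-6) + (-2) + (6)] = 8/8 = 1
  <chi_rho, chi_2> = (1/8)[1*(11)*conj(1) + 1*(-1)*conj(1) + 2*(-3)*conj(1) + 2*(-1)*conj(-1) + 2*(3)*conj(-1)]
      = (1/8)[(11) + (-1) + (-6) + (2) + (-6)] = 0/8 = 0
  <chi_rho, chi_3> = (1/8)[1*(11)*conj(1) + 1*(-1)*conj(1) + 2*(-3)*conj(-1) + 2*(-1)*conj(1) + 2*(3)*conj(-1)]
      = (1/8)[(11) + (-1) + (6) + (-2) + (-6)] = 8/8 = 1
  <chi_rho, chi_4> = (1/8)[1*(11)*conj(1) + 1*(-1)*conj(1) + 2*(-3)*conj(-1) + 2*(-1)*conj(-1) + 2*(3)*conj(1)]
      = (1/8)[(11) + (-1) + (6) + (2) + (6)] = 24/8 = 3
  <chi_rho, chi_5> = (1/8)[1*(11)*conj(2) + 1*(-1)*conj(-2) + 2*(-3)*conj(0) + 2*(-1)*conj(0) + 2*(3)*conj(0)]
      = (1/8)[(22) + (2) + (0) + (0) + (0)] = 24/8 = 3
Dimension check: dim(rho) = sum (mult * dim) = 1*1 + 0*1 + 1*1 + 3*1 + 3*2 = 11 = chi_rho(e) = 11.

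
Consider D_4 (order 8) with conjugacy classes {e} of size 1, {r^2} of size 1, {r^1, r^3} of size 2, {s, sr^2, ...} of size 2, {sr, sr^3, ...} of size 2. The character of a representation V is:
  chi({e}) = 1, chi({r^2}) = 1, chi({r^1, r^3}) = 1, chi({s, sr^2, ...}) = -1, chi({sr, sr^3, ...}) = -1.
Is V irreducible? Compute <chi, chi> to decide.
Irreducible: <chi, chi> = 1.

Explanation: <chi, chi> = (1/|G|) sum_C |C| * |chi(C)|^2 = (1/8)[1*|1|^2 + 1*|1|^2 + 2*|1|^2 + 2*|-1|^2 + 2*|-1|^2]
  = (1/8)[(1) + (1) + (2) + (2) + (2)] = 8/8 = 1.
A character is irreducible iff <chi, chi> = 1, so this representation is irreducible.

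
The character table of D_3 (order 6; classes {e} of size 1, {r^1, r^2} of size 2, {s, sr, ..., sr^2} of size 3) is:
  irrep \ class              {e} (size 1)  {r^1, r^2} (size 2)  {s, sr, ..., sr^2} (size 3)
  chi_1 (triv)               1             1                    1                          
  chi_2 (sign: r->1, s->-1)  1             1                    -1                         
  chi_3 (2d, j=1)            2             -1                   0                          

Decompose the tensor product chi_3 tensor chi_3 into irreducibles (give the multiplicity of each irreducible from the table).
chi_3 tensor chi_3 = chi_1 + chi_2 + chi_3 (all other irreducibles have multiplicity 0).

Why: The character of a tensor product is the pointwise product (chi_3 * chi_3)(C) = chi_3(C) * chi_3(C):
  {e}: (2)*(2), {r^1, r^2}: (-1)*(-1), {s, sr, ..., sr^2}: (0)*(0)
so (chi_3 * chi_3) takes values
  {e} -> 4, {r^1, r^2} -> 1, {s, sr, ..., sr^2} -> 0.
Now take the inner product of this character with each irreducible chi from the table, <chi_3*chi_3, chi> = (1/6) sum_C |C| (chi_3*chi_3)(C) conj(chi(C)):
  <chi_3*chi_3, chi_1> = (1/6)[1*(4)*conj(1) + 2*(1)*conj(1) + 3*(0)*conj(1)]
      = (1/6)[(4) + (2) + (0)] = 6/6 = 1
  <chi_3*chi_3, chi_2> = (1/6)[1*(4)*conj(1) + 2*(1)*conj(1) + 3*(0)*conj(-1)]
      = (1/6)[(4) + (2) + (0)] = 6/6 = 1
  <chi_3*chi_3, chi_3> = (1/6)[1*(4)*conj(2) + 2*(1)*conj(-1) + 3*(0)*conj(0)]
      = (1/6)[(8) + (-2) + (0)] = 6/6 = 1
Hence the multiplicities are chi_1: 1, chi_2: 1, chi_3: 1. Dimension check: dim(chi_3)*dim(chi_3) = 2*2 = 4 and sum (mult * dim) = 1*1 + 1*1 + 1*2 = 4.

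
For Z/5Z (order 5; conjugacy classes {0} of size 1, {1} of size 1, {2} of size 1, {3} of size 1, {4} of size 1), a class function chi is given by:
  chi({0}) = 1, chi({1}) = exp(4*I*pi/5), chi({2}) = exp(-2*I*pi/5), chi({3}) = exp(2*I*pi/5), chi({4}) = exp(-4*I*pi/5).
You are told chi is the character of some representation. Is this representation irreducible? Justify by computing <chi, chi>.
Irreducible: <chi, chi> = 1.

Explanation: <chi, chi> = (1/|G|) sum_C |C| * |chi(C)|^2 = (1/5)[1*|1|^2 + 1*|exp(4*I*pi/5)|^2 + 1*|exp(-2*I*pi/5)|^2 + 1*|exp(2*I*pi/5)|^2 + 1*|exp(-4*I*pi/5)|^2]
  = (1/5)[(1) + (1) + (1) + (1) + (1)] = 5/5 = 1.
(Exp terms are combined using exp(i*s)*conj(exp(i*t)) = exp(i*(s-t)), and sums of them are collapsed using the identity that for every m > 1 the m distinct m-th roots of unity sum to 0, e.g. 1 + exp(2*I*pi/3) + exp(-2*I*pi/3) = 0.)
A character is irreducible iff <chi, chi> = 1, so this representation is irreducible.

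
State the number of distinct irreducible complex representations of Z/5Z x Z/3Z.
15

Explanation: The number of irreducible complex representations of a finite group equals its number of conjugacy classes. Z/5Z x Z/3Z is abelian of order 15, so every element is its own conjugacy class: 15 classes, so Z/5Z x Z/3Z (order 15) has exactly 15 irreducible complex representations.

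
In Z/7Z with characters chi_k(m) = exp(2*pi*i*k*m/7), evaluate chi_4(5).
chi_4(5) = zeta_7^20 = exp(-2*I*pi/7)

Why: chi_4(5) = zeta_7^(4*5) = zeta_7^20. Since zeta_7^7 = 1, this equals zeta_7^6 = exp(2*pi*i*6/7) = exp(-2*I*pi/7).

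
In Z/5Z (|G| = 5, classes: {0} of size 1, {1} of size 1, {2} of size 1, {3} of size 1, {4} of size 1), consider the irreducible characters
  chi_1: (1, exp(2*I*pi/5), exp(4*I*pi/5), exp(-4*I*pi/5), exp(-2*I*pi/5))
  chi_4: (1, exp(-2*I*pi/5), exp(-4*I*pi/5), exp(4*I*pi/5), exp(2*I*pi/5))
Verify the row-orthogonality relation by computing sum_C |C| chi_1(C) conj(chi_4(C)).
Sum = 0; so <chi_1, chi_4> = 0 (distinct irreducibles are orthogonal).

Solution. Compute term by term over conjugacy classes (|C| * chi_1(C) * conj(chi_4(C))):
  1*(1)*conj(1) + 1*(exp(2*I*pi/5))*conj(exp(-2*I*pi/5)) + 1*(exp(4*I*pi/5))*conj(exp(-4*I*pi/5)) + 1*(exp(-4*I*pi/5))*conj(exp(4*I*pi/5)) + 1*(exp(-2*I*pi/5))*conj(exp(2*I*pi/5))
  = (1) + (exp(4*I*pi/5)) + (exp(-2*I*pi/5)) + (exp(2*I*pi/5)) + (exp(-4*I*pi/5))
  = 0.
(Exp terms are combined using exp(i*s)*conj(exp(i*t)) = exp(i*(s-t)), and sums of them are collapsed using the identity that for every m > 1 the m distinct m-th roots of unity sum to 0, e.g. 1 + exp(2*I*pi/3) + exp(-2*I*pi/3) = 0.)
Dividing by |G| = 5 gives 0/5 = 0, matching the row-orthogonality relation <chi_1, chi_4> = [chi_1 = chi_4].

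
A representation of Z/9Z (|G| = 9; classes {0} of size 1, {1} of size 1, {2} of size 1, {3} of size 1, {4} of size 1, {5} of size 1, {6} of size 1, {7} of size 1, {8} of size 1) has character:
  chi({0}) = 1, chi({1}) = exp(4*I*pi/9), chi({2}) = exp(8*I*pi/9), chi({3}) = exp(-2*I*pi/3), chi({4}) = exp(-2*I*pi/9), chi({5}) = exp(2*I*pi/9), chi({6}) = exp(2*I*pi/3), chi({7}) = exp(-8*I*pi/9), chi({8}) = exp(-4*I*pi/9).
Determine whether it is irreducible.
Irreducible: <chi, chi> = 1.

Working: <chi, chi> = (1/|G|) sum_C |C| * |chi(C)|^2 = (1/9)[1*|1|^2 + 1*|exp(4*I*pi/9)|^2 + 1*|exp(8*I*pi/9)|^2 + 1*|exp(-2*I*pi/3)|^2 + 1*|exp(-2*I*pi/9)|^2 + 1*|exp(2*I*pi/9)|^2 + 1*|exp(2*I*pi/3)|^2 + 1*|exp(-8*I*pi/9)|^2 + 1*|exp(-4*I*pi/9)|^2]
  = (1/9)[(1) + (1) + (1) + (1) + (1) + (1) + (1) + (1) + (1)] = 9/9 = 1.
(Exp terms are combined using exp(i*s)*conj(exp(i*t)) = exp(i*(s-t)), and sums of them are collapsed using the identity that for every m > 1 the m distinct m-th roots of unity sum to 0, e.g. 1 + exp(2*I*pi/3) + exp(-2*I*pi/3) = 0.)
A character is irreducible iff <chi, chi> = 1, so this representation is irreducible.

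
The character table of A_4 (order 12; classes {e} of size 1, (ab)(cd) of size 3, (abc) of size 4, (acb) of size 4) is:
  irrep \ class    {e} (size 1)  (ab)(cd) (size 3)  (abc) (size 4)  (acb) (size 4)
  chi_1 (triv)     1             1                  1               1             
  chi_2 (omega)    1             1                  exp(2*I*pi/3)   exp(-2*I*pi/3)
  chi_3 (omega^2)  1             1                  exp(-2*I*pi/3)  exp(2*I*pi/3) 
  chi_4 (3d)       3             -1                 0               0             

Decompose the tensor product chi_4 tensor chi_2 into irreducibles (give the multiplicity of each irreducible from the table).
chi_4 tensor chi_2 = chi_4 (all other irreducibles have multiplicity 0).

Details: The character of a tensor product is the pointwise product (chi_4 * chi_2)(C) = chi_4(C) * chi_2(C):
  {e}: (3)*(1), (ab)(cd): (-1)*(1), (abc): (0)*(exp(2*I*pi/3)), (acb): (0)*(exp(-2*I*pi/3))
so (chi_4 * chi_2) takes values
  {e} -> 3, (ab)(cd) -> -1, (abc) -> 0, (acb) -> 0.
Now take the inner product of this character with each irreducible chi from the table, <chi_4*chi_2, chi> = (1/12) sum_C |C| (chi_4*chi_2)(C) conj(chi(C)):
  <chi_4*chi_2, chi_1> = (1/12)[1*(3)*conj(1) + 3*(-1)*conj(1) + 4*(0)*conj(1) + 4*(0)*conj(1)]
      = (1/12)[(3) + (-3) + (0) + (0)] = 0/12 = 0
  <chi_4*chi_2, chi_2> = (1/12)[1*(3)*conj(1) + 3*(-1)*conj(1) + 4*(0)*conj(exp(2*I*pi/3)) + 4*(0)*conj(exp(-2*I*pi/3))]
      = (1/12)[(3) + (-3) + (0) + (0)] = 0/12 = 0
  <chi_4*chi_2, chi_3> = (1/12)[1*(3)*conj(1) + 3*(-1)*conj(1) + 4*(0)*conj(exp(-2*I*pi/3)) + 4*(0)*conj(exp(2*I*pi/3))]
      = (1/12)[(3) + (-3) + (0) + (0)] = 0/12 = 0
  <chi_4*chi_2, chi_4> = (1/12)[1*(3)*conj(3) + 3*(-1)*conj(-1) + 4*(0)*conj(0) + 4*(0)*conj(0)]
      = (1/12)[(9) + (3) + (0) + (0)] = 12/12 = 1
(Exp terms are combined using exp(i*s)*conj(exp(i*t)) = exp(i*(s-t)), and sums of them are collapsed using the identity that for every m > 1 the m distinct m-th roots of unity sum to 0, e.g. 1 + exp(2*I*pi/3) + exp(-2*I*pi/3) = 0.)
Hence the multiplicities are chi_4: 1. Dimension check: dim(chi_4)*dim(chi_2) = 3*1 = 3 and sum (mult * dim) = 1*3 = 3.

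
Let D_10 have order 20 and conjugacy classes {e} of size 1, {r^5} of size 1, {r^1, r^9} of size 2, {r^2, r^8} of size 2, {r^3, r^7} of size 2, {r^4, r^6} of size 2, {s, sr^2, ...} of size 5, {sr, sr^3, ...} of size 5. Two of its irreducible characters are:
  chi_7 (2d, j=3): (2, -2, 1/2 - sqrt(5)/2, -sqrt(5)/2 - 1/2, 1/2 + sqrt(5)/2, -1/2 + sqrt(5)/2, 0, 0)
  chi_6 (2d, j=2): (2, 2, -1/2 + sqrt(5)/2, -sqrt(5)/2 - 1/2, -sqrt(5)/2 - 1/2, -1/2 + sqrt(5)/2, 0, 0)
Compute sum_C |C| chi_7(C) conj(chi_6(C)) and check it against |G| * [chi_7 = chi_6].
Sum = 0; so <chi_7, chi_6> = 0 (distinct irreducibles are orthogonal).

Solution. Compute term by term over conjugacy classes (|C| * chi_7(C) * conj(chi_6(C))):
  1*(2)*conj(2) + 1*(-2)*conj(2) + 2*(1/2 - sqrt(5)/2)*conj(-1/2 + sqrt(5)/2) + 2*(-sqrt(5)/2 - 1/2)*conj(-sqrt(5)/2 - 1/2) + 2*(1/2 + sqrt(5)/2)*conj(-sqrt(5)/2 - 1/2) + 2*(-1/2 + sqrt(5)/2)*conj(-1/2 + sqrt(5)/2) + 5*(0)*conj(0) + 5*(0)*conj(0)
  = (4) + (-4) + (-3 + sqrt(5)) + (sqrt(5) + 3) + (-3 - sqrt(5)) + (3 - sqrt(5)) + (0) + (0)
  = 0.
Dividing by |G| = 20 gives 0/20 = 0, matching the row-orthogonality relation <chi_7, chi_6> = [chi_7 = chi_6].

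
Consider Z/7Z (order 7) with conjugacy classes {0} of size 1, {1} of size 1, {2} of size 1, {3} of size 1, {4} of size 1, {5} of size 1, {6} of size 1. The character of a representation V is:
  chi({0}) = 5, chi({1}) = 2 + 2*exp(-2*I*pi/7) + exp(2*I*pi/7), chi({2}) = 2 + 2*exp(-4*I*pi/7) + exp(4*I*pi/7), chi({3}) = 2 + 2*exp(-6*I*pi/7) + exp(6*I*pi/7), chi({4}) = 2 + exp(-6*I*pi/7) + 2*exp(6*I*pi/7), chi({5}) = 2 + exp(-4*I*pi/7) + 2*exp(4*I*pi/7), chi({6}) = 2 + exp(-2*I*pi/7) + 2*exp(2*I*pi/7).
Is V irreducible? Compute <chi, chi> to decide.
Not irreducible (reducible): <chi, chi> = 9 > 1.

Reasoning: <chi, chi> = (1/|G|) sum_C |C| * |chi(C)|^2 = (1/7)[1*|5|^2 + 1*|2 + 2*exp(-2*I*pi/7) + exp(2*I*pi/7)|^2 + 1*|2 + 2*exp(-4*I*pi/7) + exp(4*I*pi/7)|^2 + 1*|2 + 2*exp(-6*I*pi/7) + exp(6*I*pi/7)|^2 + 1*|2 + exp(-6*I*pi/7) + 2*exp(6*I*pi/7)|^2 + 1*|2 + exp(-4*I*pi/7) + 2*exp(4*I*pi/7)|^2 + 1*|2 + exp(-2*I*pi/7) + 2*exp(2*I*pi/7)|^2]
  = (1/7)[(25) + (9 + 6*exp(-2*I*pi/7) + 2*exp(-4*I*pi/7) + 2*exp(4*I*pi/7) + 6*exp(2*I*pi/7)) + (9 + 6*exp(-4*I*pi/7) + 2*exp(-6*I*pi/7) + 2*exp(6*I*pi/7) + 6*exp(4*I*pi/7)) + (9 + 6*exp(-6*I*pi/7) + 2*exp(-2*I*pi/7) + 2*exp(2*I*pi/7) + 6*exp(6*I*pi/7)) + (9 + 6*exp(-6*I*pi/7) + 2*exp(-2*I*pi/7) + 2*exp(2*I*pi/7) + 6*exp(6*I*pi/7)) + (9 + 6*exp(-4*I*pi/7) + 2*exp(-6*I*pi/7) + 2*exp(6*I*pi/7) + 6*exp(4*I*pi/7)) + (9 + 6*exp(-2*I*pi/7) + 2*exp(-4*I*pi/7) + 2*exp(4*I*pi/7) + 6*exp(2*I*pi/7))] = 63/7 = 9.
(Exp terms are combined using exp(i*s)*conj(exp(i*t)) = exp(i*(s-t)), and sums of them are collapsed using the identity that for every m > 1 the m distinct m-th roots of unity sum to 0, e.g. 1 + exp(2*I*pi/3) + exp(-2*I*pi/3) = 0.)
A character is irreducible iff <chi, chi> = 1, so this representation is reducible.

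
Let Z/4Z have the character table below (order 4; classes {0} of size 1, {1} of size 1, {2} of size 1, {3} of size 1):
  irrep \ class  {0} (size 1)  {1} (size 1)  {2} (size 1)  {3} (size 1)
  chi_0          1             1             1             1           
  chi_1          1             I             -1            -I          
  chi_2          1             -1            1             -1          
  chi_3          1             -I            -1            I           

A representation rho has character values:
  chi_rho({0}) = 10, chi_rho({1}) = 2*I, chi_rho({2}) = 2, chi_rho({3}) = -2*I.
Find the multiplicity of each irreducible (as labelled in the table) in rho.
Multiplicities: chi_0: 3, chi_1: 3, chi_2: 3, chi_3: 1.

Use <chi_rho, chi> = (1/|G|) sum_C |C| * chi_rho(C) * conj(chi(C)) with |G| = 4 for each irreducible chi in the table:
  <chi_rho, chi_0> = (1/4)[1*(10)*conj(1) + 1*(2*I)*conj(1) + 1*(2)*conj(1) + 1*(-2*I)*conj(1)]
      = (1/4)[(10) + (2*I) + (2) + (-2*I)] = 12/4 = 3
  <chi_rho, chi_1> = (1/4)[1*(10)*conj(1) + 1*(2*I)*conj(I) + 1*(2)*conj(-1) + 1*(-2*I)*conj(-I)]
      = (1/4)[(10) + (2) + (-2) + (2)] = 12/4 = 3
  <chi_rho, chi_2> = (1/4)[1*(10)*conj(1) + 1*(2*I)*conj(-1) + 1*(2)*conj(1) + 1*(-2*I)*conj(-1)]
      = (1/4)[(10) + (-2*I) + (2) + (2*I)] = 12/4 = 3
  <chi_rho, chi_3> = (1/4)[1*(10)*conj(1) + 1*(2*I)*conj(-I) + 1*(2)*conj(-1) + 1*(-2*I)*conj(I)]
      = (1/4)[(10) + (-2) + (-2) + (-2)] = 4/4 = 1
(Exp terms are combined using exp(i*s)*conj(exp(i*t)) = exp(i*(s-t)), and sums of them are collapsed using the identity that for every m > 1 the m distinct m-th roots of unity sum to 0, e.g. 1 + exp(2*I*pi/3) + exp(-2*I*pi/3) = 0.)
Dimension check: dim(rho) = sum (mult * dim) = 3*1 + 3*1 + 3*1 + 1*1 = 10 = chi_rho(e) = 10.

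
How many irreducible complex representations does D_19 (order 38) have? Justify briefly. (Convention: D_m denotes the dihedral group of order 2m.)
11

Derivation: The number of irreducible complex representations of a finite group equals its number of conjugacy classes. D_19 has 11 conjugacy classes ((n+3)/2 for n odd), so D_19 (order 38) has exactly 11 irreducible complex representations.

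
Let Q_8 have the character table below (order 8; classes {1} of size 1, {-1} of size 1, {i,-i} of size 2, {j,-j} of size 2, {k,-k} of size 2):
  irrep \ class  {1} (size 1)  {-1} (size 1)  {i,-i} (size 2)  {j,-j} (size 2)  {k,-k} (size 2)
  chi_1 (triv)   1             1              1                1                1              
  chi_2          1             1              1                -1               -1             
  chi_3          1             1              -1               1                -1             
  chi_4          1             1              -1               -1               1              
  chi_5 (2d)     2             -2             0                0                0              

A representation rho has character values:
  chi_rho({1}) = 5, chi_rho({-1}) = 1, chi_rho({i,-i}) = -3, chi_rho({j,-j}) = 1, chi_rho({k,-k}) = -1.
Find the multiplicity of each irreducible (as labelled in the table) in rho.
Multiplicities: chi_1: 0, chi_2: 0, chi_3: 2, chi_4: 1, chi_5: 1.

Reasoning: Use <chi_rho, chi> = (1/|G|) sum_C |C| * chi_rho(C) * conj(chi(C)) with |G| = 8 for each irreducible chi in the table:
  <chi_rho, chi_1> = (1/8)[1*(5)*conj(1) + 1*(1)*conj(1) + 2*(-3)*conj(1) + 2*(1)*conj(1) + 2*(-1)*conj(1)]
      = (1/8)[(5) + (1) + (-6) + (2) + (-2)] = 0/8 = 0
  <chi_rho, chi_2> = (1/8)[1*(5)*conj(1) + 1*(1)*conj(1) + 2*(-3)*conj(1) + 2*(1)*conj(-1) + 2*(-1)*conj(-1)]
      = (1/8)[(5) + (1) + (-6) + (-2) + (2)] = 0/8 = 0
  <chi_rho, chi_3> = (1/8)[1*(5)*conj(1) + 1*(1)*conj(1) + 2*(-3)*conj(-1) + 2*(1)*conj(1) + 2*(-1)*conj(-1)]
      = (1/8)[(5) + (1) + (6) + (2) + (2)] = 16/8 = 2
  <chi_rho, chi_4> = (1/8)[1*(5)*conj(1) + 1*(1)*conj(1) + 2*(-3)*conj(-1) + 2*(1)*conj(-1) + 2*(-1)*conj(1)]
      = (1/8)[(5) + (1) + (6) + (-2) + (-2)] = 8/8 = 1
  <chi_rho, chi_5> = (1/8)[1*(5)*conj(2) + 1*(1)*conj(-2) + 2*(-3)*conj(0) + 2*(1)*conj(0) + 2*(-1)*conj(0)]
      = (1/8)[(10) + (-2) + (0) + (0) + (0)] = 8/8 = 1
Dimension check: dim(rho) = sum (mult * dim) = 0*1 + 0*1 + 2*1 + 1*1 + 1*2 = 5 = chi_rho(e) = 5.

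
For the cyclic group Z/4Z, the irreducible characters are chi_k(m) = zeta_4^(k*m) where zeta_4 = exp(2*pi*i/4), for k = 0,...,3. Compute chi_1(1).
chi_1(1) = zeta_4^1 = I

Working: chi_1(1) = zeta_4^(1*1) = zeta_4^1. Since zeta_4^4 = 1, this equals zeta_4^1 = exp(2*pi*i*1/4) = I.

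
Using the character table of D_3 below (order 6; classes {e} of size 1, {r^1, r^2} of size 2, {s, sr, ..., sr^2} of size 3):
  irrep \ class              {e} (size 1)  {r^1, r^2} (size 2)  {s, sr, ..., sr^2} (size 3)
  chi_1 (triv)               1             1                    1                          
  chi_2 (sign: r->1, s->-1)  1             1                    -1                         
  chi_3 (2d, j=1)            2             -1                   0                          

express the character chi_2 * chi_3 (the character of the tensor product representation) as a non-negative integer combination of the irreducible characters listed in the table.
chi_2 tensor chi_3 = chi_3 (all other irreducibles have multiplicity 0).

Derivation: The character of a tensor product is the pointwise product (chi_2 * chi_3)(C) = chi_2(C) * chi_3(C):
  {e}: (1)*(2), {r^1, r^2}: (1)*(-1), {s, sr, ..., sr^2}: (-1)*(0)
so (chi_2 * chi_3) takes values
  {e} -> 2, {r^1, r^2} -> -1, {s, sr, ..., sr^2} -> 0.
Now take the inner product of this character with each irreducible chi from the table, <chi_2*chi_3, chi> = (1/6) sum_C |C| (chi_2*chi_3)(C) conj(chi(C)):
  <chi_2*chi_3, chi_1> = (1/6)[1*(2)*conj(1) + 2*(-1)*conj(1) + 3*(0)*conj(1)]
      = (1/6)[(2) + (-2) + (0)] = 0/6 = 0
  <chi_2*chi_3, chi_2> = (1/6)[1*(2)*conj(1) + 2*(-1)*conj(1) + 3*(0)*conj(-1)]
      = (1/6)[(2) + (-2) + (0)] = 0/6 = 0
  <chi_2*chi_3, chi_3> = (1/6)[1*(2)*conj(2) + 2*(-1)*conj(-1) + 3*(0)*conj(0)]
      = (1/6)[(4) + (2) + (0)] = 6/6 = 1
Hence the multiplicities are chi_3: 1. Dimension check: dim(chi_2)*dim(chi_3) = 1*2 = 2 and sum (mult * dim) = 1*2 = 2.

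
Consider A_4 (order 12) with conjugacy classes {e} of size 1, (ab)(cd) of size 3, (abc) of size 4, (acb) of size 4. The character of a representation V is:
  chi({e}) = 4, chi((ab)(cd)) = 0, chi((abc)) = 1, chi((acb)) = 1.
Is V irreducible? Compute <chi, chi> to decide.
Not irreducible (reducible): <chi, chi> = 2 > 1.

Derivation: <chi, chi> = (1/|G|) sum_C |C| * |chi(C)|^2 = (1/12)[1*|4|^2 + 3*|0|^2 + 4*|1|^2 + 4*|1|^2]
  = (1/12)[(16) + (0) + (4) + (4)] = 24/12 = 2.
(Exp terms are combined using exp(i*s)*conj(exp(i*t)) = exp(i*(s-t)), and sums of them are collapsed using the identity that for every m > 1 the m distinct m-th roots of unity sum to 0, e.g. 1 + exp(2*I*pi/3) + exp(-2*I*pi/3) = 0.)
A character is irreducible iff <chi, chi> = 1, so this representation is reducible.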